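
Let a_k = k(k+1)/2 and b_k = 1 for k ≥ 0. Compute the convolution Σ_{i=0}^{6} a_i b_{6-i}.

The convolution is the t^6 coefficient of A(t)B(t).
Σ = 0·1 + 1·1 + 3·1 + 6·1 + 10·1 + 15·1 + 21·1 = 56.

56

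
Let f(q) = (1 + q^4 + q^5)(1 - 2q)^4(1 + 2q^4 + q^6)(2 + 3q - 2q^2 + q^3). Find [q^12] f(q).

-229

(1 + q^4 + q^5) has coefficients 1,0,0,0,1,1 for degrees 0…5.
(1 - 2q)^4 has coefficients 1,-8,24,-32,16,0,0,0,0,0,0,0,0 for degrees 0…12.
Multiplying by (1 + 2q^4 + q^6) gives running coefficients 1,-8,24,-32,18,-16,49,-72,56,-32,16,0,0 for degrees 0…12.
Finally multiplying by (2 + 3q - 2q^2 + q^3), the product of all factors after the first has coefficients 2,-13,22,25,-116,110,-18,53,-218,297,-248,168,-64 for degrees 0…12.
[q^12] = 1·(-64) + 1·(-218) + 1·53 = -229.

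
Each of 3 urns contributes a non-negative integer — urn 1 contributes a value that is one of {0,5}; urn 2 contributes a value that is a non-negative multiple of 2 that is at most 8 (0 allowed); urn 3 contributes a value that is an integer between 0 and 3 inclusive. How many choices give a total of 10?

3

The generating function for the choices is (1 + t⁵)·(1 + t² + t⁴ + t⁶ + t⁸)·(1 + t + t² + t³); the count is [t¹⁰].
(1 + t⁵) has coefficients 1,0,0,0,0,1 for degrees 0…5.
(1 + t² + t⁴ + t⁶ + t⁸) has coefficients 1,0,1,0,1,0,1,0,1,0,0 for degrees 0…10.
Finally multiplying by (1 + t + t² + t³), the product of all factors after the first has coefficients 1,1,2,2,2,2,2,2,2,2,1 for degrees 0…10.
[t¹⁰] = 1·1 + 1·2 = 3.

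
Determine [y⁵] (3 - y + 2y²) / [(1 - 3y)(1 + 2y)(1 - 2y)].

1142

The denominator gives the recurrence a_n = 3a_(n−1) + 4a_(n−2) − 12a_(n−3) for n ≥ 3; the numerator fixes a_0 = 3, a_1 = 8, a_2 = 38.
Iterating: 3, 8, 38, 110, 386, 1142, so a_5 = 1142.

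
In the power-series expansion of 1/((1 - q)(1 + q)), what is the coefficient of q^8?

1

Partial fractions give a closed form: a_n = (1/2)·1^n + (1/2)·(-1)^n.
At n = 8: a_8 = 1.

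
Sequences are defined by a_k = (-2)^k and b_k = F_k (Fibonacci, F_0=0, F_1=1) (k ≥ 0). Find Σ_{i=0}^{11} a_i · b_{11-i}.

The convolution is the x^11 coefficient of A(x)B(x).
Σ = 1·89 − 2·55 + 4·34 − 8·21 + 16·13 − 32·8 + 64·5 − 128·3 + 256·2 − 512·1 + 1024·1 − 2048·0 = 859.

859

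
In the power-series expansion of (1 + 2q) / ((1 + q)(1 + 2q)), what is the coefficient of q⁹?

-1

The denominator gives the recurrence a_n = −3a_(n−1) − 2a_(n−2) for n ≥ 3; the numerator fixes a_0 = 1, a_1 = -1, a_2 = 1.
Iterating: 1, -1, 1, -1, 1, -1, 1, -1, 1, -1, so a_9 = -1.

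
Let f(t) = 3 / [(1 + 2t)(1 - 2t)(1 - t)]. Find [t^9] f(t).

Partial fractions give a closed form: a_n = (1)·(-2)^n + (3)·2^n + (-1)·1^n.
At n = 9: a_9 = 1023.

1023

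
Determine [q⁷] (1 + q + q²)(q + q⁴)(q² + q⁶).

2

(1 + q + q²) has coefficients 1,1,1 for degrees 0…2.
(q + q⁴) has coefficients 0,1,0,0,1,0,0,0 for degrees 0…7.
Finally multiplying by (q² + q⁶), the product of all factors after the first has coefficients 0,0,0,1,0,0,1,1 for degrees 0…7.
[q⁷] = 1·1 + 1·1 + 1·0 = 2.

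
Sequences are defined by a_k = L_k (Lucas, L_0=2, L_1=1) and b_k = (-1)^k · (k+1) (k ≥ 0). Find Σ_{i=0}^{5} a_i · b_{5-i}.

This is [x^5] in the product of the two ordinary generating functions.
Σ = 2·(-6) + 1·5 + 3·(-4) + 4·3 + 7·(-2) + 11·1 = -10.

-10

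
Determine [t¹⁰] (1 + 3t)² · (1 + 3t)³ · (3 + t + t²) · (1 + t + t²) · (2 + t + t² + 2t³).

5724

(1 + 3t)² has coefficients 1,6,9 for degrees 0…2.
(1 + 3t)³ has coefficients 1,9,27,27,0,0,0,0,0,0,0 for degrees 0…10.
Multiplying by (3 + t + t²) gives running coefficients 3,28,91,117,54,27,0,0,0,0,0 for degrees 0…10.
Multiplying by (1 + t + t²) gives running coefficients 3,31,122,236,262,198,81,27,0,0,0 for degrees 0…10.
Finally multiplying by (2 + t + t² + 2t³), the product of all factors after the first has coefficients 6,65,278,631,944,1138,1094,857,504,189,54 for degrees 0…10.
[t¹⁰] = 1·54 + 6·189 + 9·504 = 5724.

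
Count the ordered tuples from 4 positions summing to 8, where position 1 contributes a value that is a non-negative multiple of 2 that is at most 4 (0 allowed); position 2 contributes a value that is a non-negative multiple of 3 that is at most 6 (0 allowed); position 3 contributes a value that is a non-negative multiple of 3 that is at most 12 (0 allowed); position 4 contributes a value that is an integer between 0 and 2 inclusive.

8

The generating function for the choices is (1 + t^2 + t^4)·(1 + t^3 + t^6)·(1 + t^3 + t^6 + t^9 + t^12)·(1 + t + t^2); the count is [t^8].
(1 + t^2 + t^4) has coefficients 1,0,1,0,1 for degrees 0…4.
(1 + t^3 + t^6) has coefficients 1,0,0,1,0,0,1,0,0 for degrees 0…8.
Multiplying by (1 + t^3 + t^6 + t^9 + t^12) gives running coefficients 1,0,0,2,0,0,3,0,0 for degrees 0…8.
Finally multiplying by (1 + t + t^2), the product of all factors after the first has coefficients 1,1,1,2,2,2,3,3,3 for degrees 0…8.
[t^8] = 1·3 + 1·3 + 1·2 = 8.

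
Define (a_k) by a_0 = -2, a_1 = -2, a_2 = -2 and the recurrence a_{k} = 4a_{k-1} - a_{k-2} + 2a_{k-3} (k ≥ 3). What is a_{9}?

-36434

The ordinary generating function has denominator 1 - 4t + t^2 - 2t^3.
Iterating the recurrence: a_0,…,a_{9} = -2, -2, -2, -10, -42, -162, -626, -2426, -9402, -36434.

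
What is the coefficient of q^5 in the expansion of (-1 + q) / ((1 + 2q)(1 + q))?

94

The denominator gives the recurrence a_n = −3a_(n−1) − 2a_(n−2) for n ≥ 2; the numerator fixes a_0 = -1, a_1 = 4.
Iterating: -1, 4, -10, 22, -46, 94, so a_5 = 94.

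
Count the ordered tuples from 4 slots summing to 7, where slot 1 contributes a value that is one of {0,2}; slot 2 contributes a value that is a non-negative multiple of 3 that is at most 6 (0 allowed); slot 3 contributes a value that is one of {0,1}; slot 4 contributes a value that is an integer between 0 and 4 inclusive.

7

The generating function for the choices is (1 + q^2)·(1 + q^3 + q^6)·(1 + q)·(1 + q + q^2 + q^3 + q^4); the count is [q^7].
(1 + q^2) has coefficients 1,0,1 for degrees 0…2.
(1 + q^3 + q^6) has coefficients 1,0,0,1,0,0,1,0 for degrees 0…7.
Multiplying by (1 + q) gives running coefficients 1,1,0,1,1,0,1,1 for degrees 0…7.
Finally multiplying by (1 + q + q^2 + q^3 + q^4), the product of all factors after the first has coefficients 1,2,2,3,4,3,3,4 for degrees 0…7.
[q^7] = 1·4 + 1·3 = 7.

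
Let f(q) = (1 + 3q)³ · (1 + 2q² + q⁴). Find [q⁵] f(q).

63

(1 + 3q)³ has coefficients 1,9,27,27 for degrees 0…3.
(1 + 2q² + q⁴) has coefficients 1,0,2,0,1,0 for degrees 0…5.
[q⁵] = 1·0 + 9·1 + 27·0 + 27·2 = 63.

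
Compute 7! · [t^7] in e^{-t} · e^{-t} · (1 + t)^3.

544

The EGF product rule gives c_7 = Σ_{k_1+k_2+k_3=7} C(7; k_1,k_2,k_3) · ∏ g_i(k_i), where e^{-t} gives (-1)^k; e^{-t} gives (-1)^k; (1+t)^3 gives the falling factorial (3)_k.
g_1(k) for k = 0…7: 1, -1, 1, -1, 1, -1, 1, -1.
g_2(k) for k = 0…7: 1, -1, 1, -1, 1, -1, 1, -1.
g_3(k) for k = 0…7: 1, 3, 6, 6, 0, 0, 0, 0.
First combine the last two factors: h(k) = Σ_j C(k,j)·g_2(j)·g_3(k−j) for k = 0…7: 1, 2, 1, -4, 1, 14, -47, 104.
c_7 = Σ_k C(7,k)·g_1(k)·h(7−k) = 1·1·104 + 7·(-1)·(-47) + 21·1·14 + 35·(-1)·1 + 35·1·(-4) + 21·(-1)·1 + 7·1·2 + 1·(-1)·1 = 104 + 329 + 294 − 35 − 140 − 21 + 14 − 1 = 544.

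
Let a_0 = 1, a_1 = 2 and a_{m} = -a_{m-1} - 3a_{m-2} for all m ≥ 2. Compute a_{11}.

599

The ordinary generating function has denominator 1 + t + 3t^2.
Iterating the recurrence: a_0,…,a_{11} = 1, 2, -5, -1, 16, -13, -35, 74, 31, -253, 160, 599.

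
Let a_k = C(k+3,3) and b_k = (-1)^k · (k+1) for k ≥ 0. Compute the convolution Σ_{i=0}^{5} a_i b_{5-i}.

20

This is [x^5] in the product of the two ordinary generating functions.
Σ = 1·(-6) + 4·5 + 10·(-4) + 20·3 + 35·(-2) + 56·1 = 20.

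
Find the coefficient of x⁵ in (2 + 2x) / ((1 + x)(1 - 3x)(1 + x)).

The denominator gives the recurrence a_n = a_(n−1) + 5a_(n−2) + 3a_(n−3) for n ≥ 3; the numerator fixes a_0 = 2, a_1 = 4, a_2 = 14.
Iterating: 2, 4, 14, 40, 122, 364, so a_5 = 364.

364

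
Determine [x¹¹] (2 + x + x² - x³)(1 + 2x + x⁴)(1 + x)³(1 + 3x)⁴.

393

(2 + x + x² - x³) has coefficients 2,1,1,-1 for degrees 0…3.
(1 + 2x + x⁴) has coefficients 1,2,0,0,1,0,0,0,0,0,0,0 for degrees 0…11.
Multiplying by (1 + x)³ gives running coefficients 1,5,9,7,3,3,3,1,0,0,0,0 for degrees 0…11.
Finally multiplying by (1 + 3x)⁴, the product of all factors after the first has coefficients 1,17,123,493,1194,1794,1686,1090,741,621,351,81 for degrees 0…11.
[x¹¹] = 2·81 + 1·351 + 1·621 − 1·741 = 393.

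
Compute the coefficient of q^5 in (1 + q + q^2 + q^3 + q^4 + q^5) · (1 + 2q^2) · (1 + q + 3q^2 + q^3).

(1 + q + q^2 + q^3 + q^4 + q^5) has coefficients 1,1,1,1,1,1 for degrees 0…5.
(1 + 2q^2) has coefficients 1,0,2,0,0,0 for degrees 0…5.
Finally multiplying by (1 + q + 3q^2 + q^3), the product of all factors after the first has coefficients 1,1,5,3,6,2 for degrees 0…5.
[q^5] = 1·2 + 1·6 + 1·3 + 1·5 + 1·1 + 1·1 = 18.

18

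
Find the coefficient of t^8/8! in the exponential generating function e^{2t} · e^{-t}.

The EGF product rule gives c_8 = Σ_{k_1+k_2=8} C(8; k_1,k_2) · ∏ g_i(k_i), where e^{2t} gives (2)^k; e^{-t} gives (-1)^k.
g_1(k) for k = 0…8: 1, 2, 4, 8, 16, 32, 64, 128, 256.
g_2(k) for k = 0…8: 1, -1, 1, -1, 1, -1, 1, -1, 1.
c_8 = Σ_k C(8,k)·g_1(k)·g_2(8−k) = 1·1·1 + 8·2·(-1) + 28·4·1 + 56·8·(-1) + 70·16·1 + 56·32·(-1) + 28·64·1 + 8·128·(-1) + 1·256·1 = 1 − 16 + 112 − 448 + 1120 − 1792 + 1792 − 1024 + 256 = 1.

1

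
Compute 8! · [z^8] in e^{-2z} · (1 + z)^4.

The EGF product rule gives c_8 = Σ_{k_1+k_2=8} C(8; k_1,k_2) · ∏ g_i(k_i), where e^{-2z} gives (-2)^k; (1+z)^4 gives the falling factorial (4)_k.
g_1(k) for k = 0…8: 1, -2, 4, -8, 16, -32, 64, -128, 256.
g_2(k) for k = 0…8: 1, 4, 12, 24, 24, 0, 0, 0, 0.
c_8 = Σ_k C(8,k)·g_1(k)·g_2(8−k) = 70·16·24 + 56·(-32)·24 + 28·64·12 + 8·(-128)·4 + 1·256·1 = 26880 − 43008 + 21504 − 4096 + 256 = 1536.

1536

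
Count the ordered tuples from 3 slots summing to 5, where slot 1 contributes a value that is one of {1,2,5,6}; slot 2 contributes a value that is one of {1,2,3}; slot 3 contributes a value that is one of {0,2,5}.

3

The generating function for the choices is (y + y^2 + y^5 + y^6)·(y + y^2 + y^3)·(1 + y^2 + y^5); the count is [y^5].
(y + y^2 + y^5 + y^6) has coefficients 0,1,1,0,0,1 for degrees 0…5.
(y + y^2 + y^3) has coefficients 0,1,1,1,0,0 for degrees 0…5.
Finally multiplying by (1 + y^2 + y^5), the product of all factors after the first has coefficients 0,1,1,2,1,1 for degrees 0…5.
[y^5] = 1·1 + 1·2 + 1·0 = 3.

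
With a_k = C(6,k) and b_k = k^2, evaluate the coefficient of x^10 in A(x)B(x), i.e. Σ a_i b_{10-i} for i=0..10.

Write out a_i and b_{10-i} for i = 0,…,10 and sum the products.
Σ = 1·100 + 6·81 + 15·64 + 20·49 + 15·36 + 6·25 + 1·16 + 0·9 + 0·4 + 0·1 + 0·0 = 3232.

3232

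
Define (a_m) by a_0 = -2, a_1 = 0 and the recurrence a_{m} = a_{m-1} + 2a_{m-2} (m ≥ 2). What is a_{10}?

The ordinary generating function has denominator 1 - z - 2z^2.
Iterating the recurrence: a_0,…,a_{10} = -2, 0, -4, -4, -12, -20, -44, -84, -172, -340, -684.

-684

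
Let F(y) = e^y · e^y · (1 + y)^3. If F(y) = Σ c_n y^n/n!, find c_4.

The EGF product rule gives c_4 = Σ_{k_1+k_2+k_3=4} C(4; k_1,k_2,k_3) · ∏ g_i(k_i), where e^y gives (1)^k; e^y gives (1)^k; (1+y)^3 gives the falling factorial (3)_k.
g_1(k) for k = 0…4: 1, 1, 1, 1, 1.
g_2(k) for k = 0…4: 1, 1, 1, 1, 1.
g_3(k) for k = 0…4: 1, 3, 6, 6, 0.
First combine the last two factors: h(k) = Σ_j C(k,j)·g_2(j)·g_3(k−j) for k = 0…4: 1, 4, 13, 34, 73.
c_4 = Σ_k C(4,k)·g_1(k)·h(4−k) = 1·1·73 + 4·1·34 + 6·1·13 + 4·1·4 + 1·1·1 = 73 + 136 + 78 + 16 + 1 = 304.

304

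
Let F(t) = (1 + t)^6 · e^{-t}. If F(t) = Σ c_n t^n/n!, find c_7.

1091

The EGF product rule gives c_7 = Σ_{k_1+k_2=7} C(7; k_1,k_2) · ∏ g_i(k_i), where (1+t)^6 gives the falling factorial (6)_k; e^{-t} gives (-1)^k.
g_1(k) for k = 0…7: 1, 6, 30, 120, 360, 720, 720, 0.
g_2(k) for k = 0…7: 1, -1, 1, -1, 1, -1, 1, -1.
c_7 = Σ_k C(7,k)·g_1(k)·g_2(7−k) = 1·1·(-1) + 7·6·1 + 21·30·(-1) + 35·120·1 + 35·360·(-1) + 21·720·1 + 7·720·(-1) = −1 + 42 − 630 + 4200 − 12600 + 15120 − 5040 = 1091.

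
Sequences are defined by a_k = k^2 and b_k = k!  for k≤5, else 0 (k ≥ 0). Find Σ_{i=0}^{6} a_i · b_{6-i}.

Write out a_i and b_{6-i} for i = 0,…,6 and sum the products.
Σ = 0·0 + 1·120 + 4·24 + 9·6 + 16·2 + 25·1 + 36·1 = 363.

363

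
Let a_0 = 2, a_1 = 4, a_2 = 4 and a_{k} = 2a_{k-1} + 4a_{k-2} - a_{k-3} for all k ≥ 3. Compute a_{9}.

19094

The ordinary generating function has denominator 1 - 2q - 4q^2 + q^3.
Iterating the recurrence: a_0,…,a_{9} = 2, 4, 4, 22, 56, 196, 594, 1916, 6012, 19094.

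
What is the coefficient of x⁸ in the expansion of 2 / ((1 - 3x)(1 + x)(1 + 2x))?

Partial fractions give a closed form: a_n = (9/10)·3^n + (-1/2)·(-1)^n + (8/5)·(-2)^n.
At n = 8: a_8 = 6314.

6314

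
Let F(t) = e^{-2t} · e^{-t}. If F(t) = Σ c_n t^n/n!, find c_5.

-243

The EGF product rule gives c_5 = Σ_{k_1+k_2=5} C(5; k_1,k_2) · ∏ g_i(k_i), where e^{-2t} gives (-2)^k; e^{-t} gives (-1)^k.
g_1(k) for k = 0…5: 1, -2, 4, -8, 16, -32.
g_2(k) for k = 0…5: 1, -1, 1, -1, 1, -1.
c_5 = Σ_k C(5,k)·g_1(k)·g_2(5−k) = 1·1·(-1) + 5·(-2)·1 + 10·4·(-1) + 10·(-8)·1 + 5·16·(-1) + 1·(-32)·1 = −1 − 10 − 40 − 80 − 80 − 32 = -243.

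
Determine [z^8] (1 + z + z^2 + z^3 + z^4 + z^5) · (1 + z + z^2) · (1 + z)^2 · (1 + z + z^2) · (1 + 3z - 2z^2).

46

(1 + z + z^2 + z^3 + z^4 + z^5) has coefficients 1,1,1,1,1,1 for degrees 0…5.
(1 + z + z^2) has coefficients 1,1,1,0,0,0,0,0,0 for degrees 0…8.
Multiplying by (1 + z)^2 gives running coefficients 1,3,4,3,1,0,0,0,0 for degrees 0…8.
Multiplying by (1 + z + z^2) gives running coefficients 1,4,8,10,8,4,1,0,0 for degrees 0…8.
Finally multiplying by (1 + 3z - 2z^2), the product of all factors after the first has coefficients 1,7,18,26,22,8,-3,-5,-2 for degrees 0…8.
[z^8] = 1·(-2) + 1·(-5) + 1·(-3) + 1·8 + 1·22 + 1·26 = 46.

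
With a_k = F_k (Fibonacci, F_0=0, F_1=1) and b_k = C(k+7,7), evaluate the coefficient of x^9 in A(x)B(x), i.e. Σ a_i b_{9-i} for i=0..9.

The convolution is the t^9 coefficient of A(t)B(t).
Σ = 0·11440 + 1·6435 + 1·3432 + 2·1716 + 3·792 + 5·330 + 8·120 + 13·36 + 21·8 + 34·1 = 18955.

18955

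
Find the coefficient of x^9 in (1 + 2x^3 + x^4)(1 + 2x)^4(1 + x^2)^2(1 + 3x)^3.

12685

(1 + 2x^3 + x^4) has coefficients 1,0,0,2,1 for degrees 0…4.
(1 + 2x)^4 has coefficients 1,8,24,32,16,0,0,0,0,0 for degrees 0…9.
Multiplying by (1 + x^2)^2 gives running coefficients 1,8,26,48,65,72,56,32,16,0 for degrees 0…9.
Finally multiplying by (1 + 3x)^3, the product of all factors after the first has coefficients 1,17,125,525,1415,2655,3755,4235,3760,2520 for degrees 0…9.
[x^9] = 1·2520 + 2·3755 + 1·2655 = 12685.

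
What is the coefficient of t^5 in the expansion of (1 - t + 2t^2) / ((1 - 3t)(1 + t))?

161

The denominator gives the recurrence a_n = 2a_(n−1) + 3a_(n−2) for n ≥ 3; the numerator fixes a_0 = 1, a_1 = 1, a_2 = 7.
Iterating: 1, 1, 7, 17, 55, 161, so a_5 = 161.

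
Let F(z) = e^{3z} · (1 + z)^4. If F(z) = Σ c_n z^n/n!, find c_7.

The EGF product rule gives c_7 = Σ_{k_1+k_2=7} C(7; k_1,k_2) · ∏ g_i(k_i), where e^{3z} gives (3)^k; (1+z)^4 gives the falling factorial (4)_k.
g_1(k) for k = 0…7: 1, 3, 9, 27, 81, 243, 729, 2187.
g_2(k) for k = 0…7: 1, 4, 12, 24, 24, 0, 0, 0.
c_7 = Σ_k C(7,k)·g_1(k)·g_2(7−k) = 35·27·24 + 35·81·24 + 21·243·12 + 7·729·4 + 1·2187·1 = 22680 + 68040 + 61236 + 20412 + 2187 = 174555.

174555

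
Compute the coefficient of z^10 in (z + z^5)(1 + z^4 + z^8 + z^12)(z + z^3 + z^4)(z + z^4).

(z + z^5) has coefficients 0,1,0,0,0,1 for degrees 0…5.
(1 + z^4 + z^8 + z^12) has coefficients 1,0,0,0,1,0,0,0,1,0,0 for degrees 0…10.
Multiplying by (z + z^3 + z^4) gives running coefficients 0,1,0,1,1,1,0,1,1,1,0 for degrees 0…10.
Finally multiplying by (z + z^4), the product of all factors after the first has coefficients 0,0,1,0,1,2,1,1,2,2,1 for degrees 0…10.
[z^10] = 1·2 + 1·2 = 4.

4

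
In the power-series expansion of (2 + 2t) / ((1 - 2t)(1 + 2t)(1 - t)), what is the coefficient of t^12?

Partial fractions give a closed form: a_n = (3)·2^n + (1/3)·(-2)^n + (-4/3)·1^n.
At n = 12: a_12 = 13652.

13652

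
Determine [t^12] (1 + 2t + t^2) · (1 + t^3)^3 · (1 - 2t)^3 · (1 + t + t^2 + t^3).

(1 + 2t + t^2) has coefficients 1,2,1 for degrees 0…2.
(1 + t^3)^3 has coefficients 1,0,0,3,0,0,3,0,0,1,0,0,0 for degrees 0…12.
Multiplying by (1 - 2t)^3 gives running coefficients 1,-6,12,-5,-18,36,-21,-18,36,-23,-6,12,-8 for degrees 0…12.
Finally multiplying by (1 + t + t^2 + t^3), the product of all factors after the first has coefficients 1,-5,7,2,-17,25,-8,-21,33,-26,-11,19,-25 for degrees 0…12.
[t^12] = 1·(-25) + 2·19 + 1·(-11) = 2.

2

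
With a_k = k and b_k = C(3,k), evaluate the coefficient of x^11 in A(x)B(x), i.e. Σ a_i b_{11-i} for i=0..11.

Write out a_i and b_{11-i} for i = 0,…,11 and sum the products.
Σ = 0·0 + 1·0 + 2·0 + 3·0 + 4·0 + 5·0 + 6·0 + 7·0 + 8·1 + 9·3 + 10·3 + 11·1 = 76.

76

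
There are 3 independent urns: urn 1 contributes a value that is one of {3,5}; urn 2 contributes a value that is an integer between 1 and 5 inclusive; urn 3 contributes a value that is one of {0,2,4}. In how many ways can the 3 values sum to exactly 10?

5

The generating function for the choices is (t^3 + t^5)·(t + t^2 + t^3 + t^4 + t^5)·(1 + t^2 + t^4); the count is [t^10].
(t^3 + t^5) has coefficients 0,0,0,1,0,1 for degrees 0…5.
(t + t^2 + t^3 + t^4 + t^5) has coefficients 0,1,1,1,1,1,0,0,0,0,0 for degrees 0…10.
Finally multiplying by (1 + t^2 + t^4), the product of all factors after the first has coefficients 0,1,1,2,2,3,2,2,1,1,0 for degrees 0…10.
[t^10] = 1·2 + 1·3 = 5.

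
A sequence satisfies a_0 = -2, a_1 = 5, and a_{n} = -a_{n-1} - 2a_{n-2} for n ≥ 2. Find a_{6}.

The ordinary generating function has denominator 1 + z + 2z^2.
Iterating the recurrence: a_0,…,a_{6} = -2, 5, -1, -9, 11, 7, -29.

-29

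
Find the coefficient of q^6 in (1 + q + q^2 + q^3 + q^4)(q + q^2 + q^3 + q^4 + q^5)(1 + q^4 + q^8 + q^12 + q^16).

6

(1 + q + q^2 + q^3 + q^4) has coefficients 1,1,1,1,1 for degrees 0…4.
(q + q^2 + q^3 + q^4 + q^5) has coefficients 0,1,1,1,1,1,0 for degrees 0…6.
Finally multiplying by (1 + q^4 + q^8 + q^12 + q^16), the product of all factors after the first has coefficients 0,1,1,1,1,2,1 for degrees 0…6.
[q^6] = 1·1 + 1·2 + 1·1 + 1·1 + 1·1 = 6.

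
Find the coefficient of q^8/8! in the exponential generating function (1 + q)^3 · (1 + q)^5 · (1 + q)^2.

The EGF product rule gives c_8 = Σ_{k_1+k_2+k_3=8} C(8; k_1,k_2,k_3) · ∏ g_i(k_i), where (1+q)^3 gives the falling factorial (3)_k; (1+q)^5 gives the falling factorial (5)_k; (1+q)^2 gives the falling factorial (2)_k.
g_1(k) for k = 0…8: 1, 3, 6, 6, 0, 0, 0, 0, 0.
g_2(k) for k = 0…8: 1, 5, 20, 60, 120, 120, 0, 0, 0.
g_3(k) for k = 0…8: 1, 2, 2, 0, 0, 0, 0, 0, 0.
First combine the last two factors: h(k) = Σ_j C(k,j)·g_2(j)·g_3(k−j) for k = 0…8: 1, 7, 42, 210, 840, 2520, 5040, 5040, 0.
c_8 = Σ_k C(8,k)·g_1(k)·h(8−k) = 8·3·5040 + 28·6·5040 + 56·6·2520 = 120960 + 846720 + 846720 = 1814400.

1814400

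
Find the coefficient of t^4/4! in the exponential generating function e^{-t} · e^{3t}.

The EGF product rule gives c_4 = Σ_{k_1+k_2=4} C(4; k_1,k_2) · ∏ g_i(k_i), where e^{-t} gives (-1)^k; e^{3t} gives (3)^k.
g_1(k) for k = 0…4: 1, -1, 1, -1, 1.
g_2(k) for k = 0…4: 1, 3, 9, 27, 81.
c_4 = Σ_k C(4,k)·g_1(k)·g_2(4−k) = 1·1·81 + 4·(-1)·27 + 6·1·9 + 4·(-1)·3 + 1·1·1 = 81 − 108 + 54 − 12 + 1 = 16.

16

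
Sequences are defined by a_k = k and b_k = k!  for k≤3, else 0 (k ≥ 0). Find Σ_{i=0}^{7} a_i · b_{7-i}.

This is [x^7] in the product of the two ordinary generating functions.
Σ = 0·0 + 1·0 + 2·0 + 3·0 + 4·6 + 5·2 + 6·1 + 7·1 = 47.

47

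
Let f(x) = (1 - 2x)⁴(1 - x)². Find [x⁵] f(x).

(1 - 2x)⁴ has coefficients 1,-8,24,-32,16 for degrees 0…4.
(1 - x)² has coefficients 1,-2,1,0,0,0 for degrees 0…5.
[x⁵] = 1·0 − 8·0 + 24·0 − 32·1 + 16·(-2) = -64.

-64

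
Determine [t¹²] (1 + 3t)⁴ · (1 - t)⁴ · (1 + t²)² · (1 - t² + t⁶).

(1 + 3t)⁴ has coefficients 1,12,54,108,81 for degrees 0…4.
(1 - t)⁴ has coefficients 1,-4,6,-4,1,0,0,0,0,0,0,0,0 for degrees 0…12.
Multiplying by (1 + t²)² gives running coefficients 1,-4,8,-12,14,-12,8,-4,1,0,0,0,0 for degrees 0…12.
Finally multiplying by (1 - t² + t⁶), the product of all factors after the first has coefficients 1,-4,7,-8,6,0,-5,4,1,-8,13,-12,8 for degrees 0…12.
[t¹²] = 1·8 + 12·(-12) + 54·13 + 108·(-8) + 81·1 = -217.

-217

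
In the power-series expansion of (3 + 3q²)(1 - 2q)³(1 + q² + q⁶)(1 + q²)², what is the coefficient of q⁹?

-192

(3 + 3q²) has coefficients 3,0,3 for degrees 0…2.
(1 - 2q)³ has coefficients 1,-6,12,-8,0,0,0,0,0,0 for degrees 0…9.
Multiplying by (1 + q² + q⁶) gives running coefficients 1,-6,13,-14,12,-8,1,-6,12,-8 for degrees 0…9.
Finally multiplying by (1 + q²)², the product of all factors after the first has coefficients 1,-6,15,-26,39,-42,38,-36,26,-28 for degrees 0…9.
[q⁹] = 3·(-28) + 3·(-36) = -192.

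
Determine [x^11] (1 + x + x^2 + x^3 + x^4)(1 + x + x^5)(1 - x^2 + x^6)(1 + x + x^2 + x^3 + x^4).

(1 + x + x^2 + x^3 + x^4) has coefficients 1,1,1,1,1 for degrees 0…4.
(1 + x + x^5) has coefficients 1,1,0,0,0,1,0,0,0,0,0,0 for degrees 0…11.
Multiplying by (1 - x^2 + x^6) gives running coefficients 1,1,-1,-1,0,1,1,0,0,0,0,1 for degrees 0…11.
Finally multiplying by (1 + x + x^2 + x^3 + x^4), the product of all factors after the first has coefficients 1,2,1,0,0,0,0,1,2,2,1,1 for degrees 0…11.
[x^11] = 1·1 + 1·1 + 1·2 + 1·2 + 1·1 = 7.

7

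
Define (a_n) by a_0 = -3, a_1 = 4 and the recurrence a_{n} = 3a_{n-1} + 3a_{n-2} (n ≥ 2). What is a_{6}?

The ordinary generating function has denominator 1 - 3x - 3x^2.
Iterating the recurrence: a_0,…,a_{6} = -3, 4, 3, 21, 72, 279, 1053.

1053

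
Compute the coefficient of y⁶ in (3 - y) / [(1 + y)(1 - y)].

3

The denominator gives the recurrence a_n = a_(n−2) for n ≥ 3; the numerator fixes a_0 = 3, a_1 = -1, a_2 = 3.
Iterating: 3, -1, 3, -1, 3, -1, 3, so a_6 = 3.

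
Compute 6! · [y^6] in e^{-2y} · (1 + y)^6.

592

The EGF product rule gives c_6 = Σ_{k_1+k_2=6} C(6; k_1,k_2) · ∏ g_i(k_i), where e^{-2y} gives (-2)^k; (1+y)^6 gives the falling factorial (6)_k.
g_1(k) for k = 0…6: 1, -2, 4, -8, 16, -32, 64.
g_2(k) for k = 0…6: 1, 6, 30, 120, 360, 720, 720.
c_6 = Σ_k C(6,k)·g_1(k)·g_2(6−k) = 1·1·720 + 6·(-2)·720 + 15·4·360 + 20·(-8)·120 + 15·16·30 + 6·(-32)·6 + 1·64·1 = 720 − 8640 + 21600 − 19200 + 7200 − 1152 + 64 = 592.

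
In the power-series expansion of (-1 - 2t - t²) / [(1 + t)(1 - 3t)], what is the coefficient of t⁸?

The denominator gives the recurrence a_n = 2a_(n−1) + 3a_(n−2) for n ≥ 3; the numerator fixes a_0 = -1, a_1 = -4, a_2 = -12.
Iterating: -1, -4, -12, -36, -108, -324, -972, -2916, -8748, so a_8 = -8748.

-8748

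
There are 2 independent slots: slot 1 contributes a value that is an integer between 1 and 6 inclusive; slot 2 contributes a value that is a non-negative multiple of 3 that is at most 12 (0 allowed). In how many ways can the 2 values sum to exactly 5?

The generating function for the choices is (z + z^2 + z^3 + z^4 + z^5 + z^6)·(1 + z^3 + z^6 + z^9 + z^12); the count is [z^5].
(z + z^2 + z^3 + z^4 + z^5 + z^6) has coefficients 0,1,1,1,1,1 for degrees 0…5.
(1 + z^3 + z^6 + z^9 + z^12) has coefficients 1,0,0,1,0,0 for degrees 0…5.
[z^5] = 1·0 + 1·1 + 1·0 + 1·0 + 1·1 = 2.

2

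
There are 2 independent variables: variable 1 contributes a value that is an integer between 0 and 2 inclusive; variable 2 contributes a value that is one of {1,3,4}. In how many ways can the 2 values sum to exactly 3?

The generating function for the choices is (1 + t + t^2)·(t + t^3 + t^4); the count is [t^3].
(1 + t + t^2) has coefficients 1,1,1 for degrees 0…2.
(t + t^3 + t^4) has coefficients 0,1,0,1 for degrees 0…3.
[t^3] = 1·1 + 1·0 + 1·1 = 2.

2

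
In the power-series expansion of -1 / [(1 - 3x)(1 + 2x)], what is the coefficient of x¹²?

Partial fractions give a closed form: a_n = (-3/5)·3^n + (-2/5)·(-2)^n.
At n = 12: a_12 = -320503.

-320503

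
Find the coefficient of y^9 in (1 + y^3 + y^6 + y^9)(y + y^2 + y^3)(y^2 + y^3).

2

(1 + y^3 + y^6 + y^9) has coefficients 1,0,0,1,0,0,1,0,0,1 for degrees 0…9.
(y + y^2 + y^3) has coefficients 0,1,1,1,0,0,0,0,0,0 for degrees 0…9.
Finally multiplying by (y^2 + y^3), the product of all factors after the first has coefficients 0,0,0,1,2,2,1,0,0,0 for degrees 0…9.
[y^9] = 1·0 + 1·1 + 1·1 + 1·0 = 2.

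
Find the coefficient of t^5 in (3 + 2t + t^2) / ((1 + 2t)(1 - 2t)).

The denominator gives the recurrence a_n = 4a_(n−2) for n ≥ 3; the numerator fixes a_0 = 3, a_1 = 2, a_2 = 13.
Iterating: 3, 2, 13, 8, 52, 32, so a_5 = 32.

32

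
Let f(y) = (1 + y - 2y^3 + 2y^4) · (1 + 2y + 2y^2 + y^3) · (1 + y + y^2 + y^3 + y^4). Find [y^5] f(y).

7

(1 + y - 2y^3 + 2y^4) has coefficients 1,1,0,-2,2 for degrees 0…4.
(1 + 2y + 2y^2 + y^3) has coefficients 1,2,2,1,0,0 for degrees 0…5.
Finally multiplying by (1 + y + y^2 + y^3 + y^4), the product of all factors after the first has coefficients 1,3,5,6,6,5 for degrees 0…5.
[y^5] = 1·5 + 1·6 − 2·5 + 2·3 = 7.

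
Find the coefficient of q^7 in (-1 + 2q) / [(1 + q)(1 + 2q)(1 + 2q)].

3331

The denominator gives the recurrence a_n = −5a_(n−1) − 8a_(n−2) − 4a_(n−3) for n ≥ 3; the numerator fixes a_0 = -1, a_1 = 7, a_2 = -27.
Iterating: -1, 7, -27, 83, -227, 579, -1411, 3331, so a_7 = 3331.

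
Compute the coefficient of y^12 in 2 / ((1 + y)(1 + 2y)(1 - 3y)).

Partial fractions give a closed form: a_n = (-1/2)·(-1)^n + (8/5)·(-2)^n + (9/10)·3^n.
At n = 12: a_12 = 484850.

484850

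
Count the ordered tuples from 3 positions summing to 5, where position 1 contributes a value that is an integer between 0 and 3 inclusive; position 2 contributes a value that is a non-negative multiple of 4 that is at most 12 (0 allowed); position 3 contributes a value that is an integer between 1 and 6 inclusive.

5

The generating function for the choices is (1 + t + t² + t³)·(1 + t⁴ + t⁸ + t¹²)·(t + t² + t³ + t⁴ + t⁵ + t⁶); the count is [t⁵].
(1 + t + t² + t³) has coefficients 1,1,1,1 for degrees 0…3.
(1 + t⁴ + t⁸ + t¹²) has coefficients 1,0,0,0,1,0 for degrees 0…5.
Finally multiplying by (t + t² + t³ + t⁴ + t⁵ + t⁶), the product of all factors after the first has coefficients 0,1,1,1,1,2 for degrees 0…5.
[t⁵] = 1·2 + 1·1 + 1·1 + 1·1 = 5.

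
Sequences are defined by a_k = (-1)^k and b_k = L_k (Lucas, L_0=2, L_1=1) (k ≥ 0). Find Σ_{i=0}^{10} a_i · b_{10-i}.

The convolution is the x^10 coefficient of A(x)B(x).
Σ = 1·123 − 1·76 + 1·47 − 1·29 + 1·18 − 1·11 + 1·7 − 1·4 + 1·3 − 1·1 + 1·2 = 79.

79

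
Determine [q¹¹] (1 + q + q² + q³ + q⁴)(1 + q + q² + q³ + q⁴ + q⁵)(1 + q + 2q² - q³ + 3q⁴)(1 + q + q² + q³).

66

(1 + q + q² + q³ + q⁴) has coefficients 1,1,1,1,1 for degrees 0…4.
(1 + q + q² + q³ + q⁴ + q⁵) has coefficients 1,1,1,1,1,1,0,0,0,0,0,0 for degrees 0…11.
Multiplying by (1 + q + 2q² - q³ + 3q⁴) gives running coefficients 1,2,4,3,6,6,5,4,2,3,0,0 for degrees 0…11.
Finally multiplying by (1 + q + q² + q³), the product of all factors after the first has coefficients 1,3,7,10,15,19,20,21,17,14,9,5 for degrees 0…11.
[q¹¹] = 1·5 + 1·9 + 1·14 + 1·17 + 1·21 = 66.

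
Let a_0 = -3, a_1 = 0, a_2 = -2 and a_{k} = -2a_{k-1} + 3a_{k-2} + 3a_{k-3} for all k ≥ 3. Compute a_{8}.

448

The ordinary generating function has denominator 1 + 2y - 3y^2 - 3y^3.
Iterating the recurrence: a_0,…,a_{8} = -3, 0, -2, -5, 4, -29, 55, -185, 448.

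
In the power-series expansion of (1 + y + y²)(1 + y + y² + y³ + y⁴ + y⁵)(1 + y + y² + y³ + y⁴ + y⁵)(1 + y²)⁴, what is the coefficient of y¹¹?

(1 + y + y²) has coefficients 1,1,1 for degrees 0…2.
(1 + y + y² + y³ + y⁴ + y⁵) has coefficients 1,1,1,1,1,1,0,0,0,0,0,0 for degrees 0…11.
Multiplying by (1 + y + y² + y³ + y⁴ + y⁵) gives running coefficients 1,2,3,4,5,6,5,4,3,2,1,0 for degrees 0…11.
Finally multiplying by (1 + y²)⁴, the product of all factors after the first has coefficients 1,2,7,12,23,34,47,60,66,72,66,60 for degrees 0…11.
[y¹¹] = 1·60 + 1·66 + 1·72 = 198.

198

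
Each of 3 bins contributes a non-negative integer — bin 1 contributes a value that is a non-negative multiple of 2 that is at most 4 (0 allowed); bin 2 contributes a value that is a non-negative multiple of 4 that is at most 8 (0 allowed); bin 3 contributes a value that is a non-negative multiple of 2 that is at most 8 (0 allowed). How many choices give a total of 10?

The generating function for the choices is (1 + x^2 + x^4)·(1 + x^4 + x^8)·(1 + x^2 + x^4 + x^6 + x^8); the count is [x^10].
(1 + x^2 + x^4) has coefficients 1,0,1,0,1 for degrees 0…4.
(1 + x^4 + x^8) has coefficients 1,0,0,0,1,0,0,0,1,0,0 for degrees 0…10.
Finally multiplying by (1 + x^2 + x^4 + x^6 + x^8), the product of all factors after the first has coefficients 1,0,1,0,2,0,2,0,3,0,2 for degrees 0…10.
[x^10] = 1·2 + 1·3 + 1·2 = 7.

7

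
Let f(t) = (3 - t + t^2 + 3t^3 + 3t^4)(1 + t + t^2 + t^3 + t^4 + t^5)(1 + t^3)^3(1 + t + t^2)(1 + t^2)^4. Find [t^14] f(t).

(3 - t + t^2 + 3t^3 + 3t^4) has coefficients 3,-1,1,3,3 for degrees 0…4.
(1 + t + t^2 + t^3 + t^4 + t^5) has coefficients 1,1,1,1,1,1,0,0,0,0,0,0,0,0,0 for degrees 0…14.
Multiplying by (1 + t^3)^3 gives running coefficients 1,1,1,4,4,4,6,6,6,4,4,4,1,1,1 for degrees 0…14.
Multiplying by (1 + t + t^2) gives running coefficients 1,2,3,6,9,12,14,16,18,16,14,12,9,6,3 for degrees 0…14.
Finally multiplying by (1 + t^2)^4, the product of all factors after the first has coefficients 1,2,7,14,27,48,72,108,141,178,209,226,238,226,209 for degrees 0…14.
[t^14] = 3·209 − 1·226 + 1·238 + 3·226 + 3·209 = 1944.

1944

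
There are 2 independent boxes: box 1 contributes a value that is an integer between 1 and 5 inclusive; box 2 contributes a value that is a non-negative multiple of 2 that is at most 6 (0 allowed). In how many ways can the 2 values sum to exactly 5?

The generating function for the choices is (t + t^2 + t^3 + t^4 + t^5)·(1 + t^2 + t^4 + t^6); the count is [t^5].
(t + t^2 + t^3 + t^4 + t^5) has coefficients 0,1,1,1,1,1 for degrees 0…5.
(1 + t^2 + t^4 + t^6) has coefficients 1,0,1,0,1,0 for degrees 0…5.
[t^5] = 1·1 + 1·0 + 1·1 + 1·0 + 1·1 = 3.

3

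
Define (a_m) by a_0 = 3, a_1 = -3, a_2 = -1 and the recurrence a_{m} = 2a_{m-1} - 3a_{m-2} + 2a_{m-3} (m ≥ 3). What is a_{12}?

-265

The ordinary generating function has denominator 1 - 2q + 3q^2 - 2q^3.
Iterating the recurrence: a_0,…,a_{12} = 3, -3, -1, 13, 23, 5, -33, -35, 39, 117, 47, -179, -265.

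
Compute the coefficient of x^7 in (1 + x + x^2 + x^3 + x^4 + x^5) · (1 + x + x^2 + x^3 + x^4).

(1 + x + x^2 + x^3 + x^4 + x^5) has coefficients 1,1,1,1,1,1 for degrees 0…5.
(1 + x + x^2 + x^3 + x^4) has coefficients 1,1,1,1,1,0,0,0 for degrees 0…7.
[x^7] = 1·0 + 1·0 + 1·0 + 1·1 + 1·1 + 1·1 = 3.

3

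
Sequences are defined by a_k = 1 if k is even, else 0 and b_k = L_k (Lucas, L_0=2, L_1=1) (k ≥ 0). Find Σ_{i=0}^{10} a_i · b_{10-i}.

200

Write out a_i and b_{10-i} for i = 0,…,10 and sum the products.
Σ = 1·123 + 0·76 + 1·47 + 0·29 + 1·18 + 0·11 + 1·7 + 0·4 + 1·3 + 0·1 + 1·2 = 200.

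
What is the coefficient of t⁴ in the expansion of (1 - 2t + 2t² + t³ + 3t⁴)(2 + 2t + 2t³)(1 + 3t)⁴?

(1 - 2t + 2t² + t³ + 3t⁴) has coefficients 1,-2,2,1,3 for degrees 0…4.
(2 + 2t + 2t³) has coefficients 2,2,0,2,0 for degrees 0…4.
Finally multiplying by (1 + 3t)⁴, the product of all factors after the first has coefficients 2,26,132,326,402 for degrees 0…4.
[t⁴] = 1·402 − 2·326 + 2·132 + 1·26 + 3·2 = 46.

46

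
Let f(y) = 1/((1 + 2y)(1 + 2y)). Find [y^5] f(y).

-192

The denominator gives the recurrence a_n = −4a_(n−1) − 4a_(n−2) for n ≥ 2; the numerator fixes a_0 = 1, a_1 = -4.
Iterating: 1, -4, 12, -32, 80, -192, so a_5 = -192.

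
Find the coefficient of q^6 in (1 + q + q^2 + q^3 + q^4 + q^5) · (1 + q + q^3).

2

(1 + q + q^2 + q^3 + q^4 + q^5) has coefficients 1,1,1,1,1,1 for degrees 0…5.
(1 + q + q^3) has coefficients 1,1,0,1,0,0,0 for degrees 0…6.
[q^6] = 1·0 + 1·0 + 1·0 + 1·1 + 1·0 + 1·1 = 2.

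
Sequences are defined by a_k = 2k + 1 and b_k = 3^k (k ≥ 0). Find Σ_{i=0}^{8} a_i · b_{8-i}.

19673

This is [x^8] in the product of the two ordinary generating functions.
Σ = 1·6561 + 3·2187 + 5·729 + 7·243 + 9·81 + 11·27 + 13·9 + 15·3 + 17·1 = 19673.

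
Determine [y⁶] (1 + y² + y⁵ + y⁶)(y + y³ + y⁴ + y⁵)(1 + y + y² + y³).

7

(1 + y² + y⁵ + y⁶) has coefficients 1,0,1,0,0,1,1 for degrees 0…6.
(y + y³ + y⁴ + y⁵) has coefficients 0,1,0,1,1,1,0 for degrees 0…6.
Finally multiplying by (1 + y + y² + y³), the product of all factors after the first has coefficients 0,1,1,2,3,3,3 for degrees 0…6.
[y⁶] = 1·3 + 1·3 + 1·1 + 1·0 = 7.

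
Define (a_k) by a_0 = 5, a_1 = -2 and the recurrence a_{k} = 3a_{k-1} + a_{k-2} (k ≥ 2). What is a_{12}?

The ordinary generating function has denominator 1 - 3y - y^2.
Iterating the recurrence: a_0,…,a_{12} = 5, -2, -1, -5, -16, -53, -175, -578, -1909, -6305, -20824, -68777, -227155.

-227155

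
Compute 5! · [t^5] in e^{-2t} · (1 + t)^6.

-32

The EGF product rule gives c_5 = Σ_{k_1+k_2=5} C(5; k_1,k_2) · ∏ g_i(k_i), where e^{-2t} gives (-2)^k; (1+t)^6 gives the falling factorial (6)_k.
g_1(k) for k = 0…5: 1, -2, 4, -8, 16, -32.
g_2(k) for k = 0…5: 1, 6, 30, 120, 360, 720.
c_5 = Σ_k C(5,k)·g_1(k)·g_2(5−k) = 1·1·720 + 5·(-2)·360 + 10·4·120 + 10·(-8)·30 + 5·16·6 + 1·(-32)·1 = 720 − 3600 + 4800 − 2400 + 480 − 32 = -32.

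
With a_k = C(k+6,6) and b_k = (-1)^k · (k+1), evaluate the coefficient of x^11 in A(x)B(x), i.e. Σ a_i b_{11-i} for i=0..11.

4494

The convolution is the t^11 coefficient of A(t)B(t).
Σ = 1·(-12) + 7·11 + 28·(-10) + 84·9 + 210·(-8) + 462·7 + 924·(-6) + 1716·5 + 3003·(-4) + 5005·3 + 8008·(-2) + 12376·1 = 4494.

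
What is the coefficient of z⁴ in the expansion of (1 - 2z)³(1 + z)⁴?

(1 - 2z)³ has coefficients 1,-6,12,-8 for degrees 0…3.
(1 + z)⁴ has coefficients 1,4,6,4,1 for degrees 0…4.
[z⁴] = 1·1 − 6·4 + 12·6 − 8·4 = 17.

17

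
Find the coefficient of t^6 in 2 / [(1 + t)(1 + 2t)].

Partial fractions give a closed form: a_n = (-2)·(-1)^n + (4)·(-2)^n.
At n = 6: a_6 = 254.

254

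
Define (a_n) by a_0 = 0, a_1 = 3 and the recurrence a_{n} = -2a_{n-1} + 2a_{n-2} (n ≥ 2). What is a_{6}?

The ordinary generating function has denominator 1 + 2x - 2x^2.
Iterating the recurrence: a_0,…,a_{6} = 0, 3, -6, 18, -48, 132, -360.

-360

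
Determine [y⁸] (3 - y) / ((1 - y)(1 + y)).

3

The denominator gives the recurrence a_n = a_(n−2) for n ≥ 2; the numerator fixes a_0 = 3, a_1 = -1.
Iterating: 3, -1, 3, -1, 3, -1, 3, -1, 3, so a_8 = 3.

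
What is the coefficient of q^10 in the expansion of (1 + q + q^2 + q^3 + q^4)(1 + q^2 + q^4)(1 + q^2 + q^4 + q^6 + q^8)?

(1 + q + q^2 + q^3 + q^4) has coefficients 1,1,1,1,1 for degrees 0…4.
(1 + q^2 + q^4) has coefficients 1,0,1,0,1,0,0,0,0,0,0 for degrees 0…10.
Finally multiplying by (1 + q^2 + q^4 + q^6 + q^8), the product of all factors after the first has coefficients 1,0,2,0,3,0,3,0,3,0,2 for degrees 0…10.
[q^10] = 1·2 + 1·0 + 1·3 + 1·0 + 1·3 = 8.

8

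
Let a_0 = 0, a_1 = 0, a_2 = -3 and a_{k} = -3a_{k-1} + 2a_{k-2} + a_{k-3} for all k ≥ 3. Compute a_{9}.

16965

The ordinary generating function has denominator 1 + 3x - 2x^2 - x^3.
Iterating the recurrence: a_0,…,a_{9} = 0, 0, -3, 9, -33, 114, -399, 1392, -4860, 16965.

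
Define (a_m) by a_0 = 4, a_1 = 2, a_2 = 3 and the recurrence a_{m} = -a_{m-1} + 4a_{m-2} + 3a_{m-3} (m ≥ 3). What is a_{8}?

-184

The ordinary generating function has denominator 1 + z - 4z^2 - 3z^3.
Iterating the recurrence: a_0,…,a_{8} = 4, 2, 3, 17, 1, 76, -21, 328, -184.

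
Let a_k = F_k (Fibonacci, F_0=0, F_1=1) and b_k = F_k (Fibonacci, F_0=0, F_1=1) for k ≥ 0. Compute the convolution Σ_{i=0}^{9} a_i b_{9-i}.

The convolution is the t^9 coefficient of A(t)B(t).
Σ = 0·34 + 1·21 + 1·13 + 2·8 + 3·5 + 5·3 + 8·2 + 13·1 + 21·1 + 34·0 = 130.

130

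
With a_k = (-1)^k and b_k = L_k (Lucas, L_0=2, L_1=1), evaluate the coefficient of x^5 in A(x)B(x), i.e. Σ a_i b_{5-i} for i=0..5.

4

Write out a_i and b_{5-i} for i = 0,…,5 and sum the products.
Σ = 1·11 − 1·7 + 1·4 − 1·3 + 1·1 − 1·2 = 4.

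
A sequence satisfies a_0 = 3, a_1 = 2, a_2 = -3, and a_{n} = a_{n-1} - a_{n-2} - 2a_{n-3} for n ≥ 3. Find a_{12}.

363

The ordinary generating function has denominator 1 - t + t^2 + 2t^3.
Iterating the recurrence: a_0,…,a_{12} = 3, 2, -3, -11, -12, 5, 39, 58, 9, -127, -252, -143, 363.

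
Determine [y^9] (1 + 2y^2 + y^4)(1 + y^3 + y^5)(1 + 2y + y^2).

4

(1 + 2y^2 + y^4) has coefficients 1,0,2,0,1 for degrees 0…4.
(1 + y^3 + y^5) has coefficients 1,0,0,1,0,1,0,0,0,0 for degrees 0…9.
Finally multiplying by (1 + 2y + y^2), the product of all factors after the first has coefficients 1,2,1,1,2,2,2,1,0,0 for degrees 0…9.
[y^9] = 1·0 + 2·1 + 1·2 = 4.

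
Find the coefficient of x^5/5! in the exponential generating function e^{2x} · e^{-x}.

The EGF product rule gives c_5 = Σ_{k_1+k_2=5} C(5; k_1,k_2) · ∏ g_i(k_i), where e^{2x} gives (2)^k; e^{-x} gives (-1)^k.
g_1(k) for k = 0…5: 1, 2, 4, 8, 16, 32.
g_2(k) for k = 0…5: 1, -1, 1, -1, 1, -1.
c_5 = Σ_k C(5,k)·g_1(k)·g_2(5−k) = 1·1·(-1) + 5·2·1 + 10·4·(-1) + 10·8·1 + 5·16·(-1) + 1·32·1 = −1 + 10 − 40 + 80 − 80 + 32 = 1.

1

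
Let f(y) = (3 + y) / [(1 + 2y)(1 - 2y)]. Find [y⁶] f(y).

192

The denominator gives the recurrence a_n = 4a_(n−2) for n ≥ 2; the numerator fixes a_0 = 3, a_1 = 1.
Iterating: 3, 1, 12, 4, 48, 16, 192, so a_6 = 192.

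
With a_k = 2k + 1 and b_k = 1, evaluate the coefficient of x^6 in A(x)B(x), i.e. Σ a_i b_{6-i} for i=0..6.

49

Write out a_i and b_{6-i} for i = 0,…,6 and sum the products.
Σ = 1·1 + 3·1 + 5·1 + 7·1 + 9·1 + 11·1 + 13·1 = 49.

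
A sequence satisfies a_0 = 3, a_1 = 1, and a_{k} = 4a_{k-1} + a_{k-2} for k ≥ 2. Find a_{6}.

The ordinary generating function has denominator 1 - 4q - q^2.
Iterating the recurrence: a_0,…,a_{6} = 3, 1, 7, 29, 123, 521, 2207.

2207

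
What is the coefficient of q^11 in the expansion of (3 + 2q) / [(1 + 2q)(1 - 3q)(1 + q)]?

289016

Partial fractions give a closed form: a_n = (8/5)·(-2)^n + (33/20)·3^n + (-1/4)·(-1)^n.
At n = 11: a_11 = 289016.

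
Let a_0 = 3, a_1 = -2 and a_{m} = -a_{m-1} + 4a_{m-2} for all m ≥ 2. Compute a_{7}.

-1142

The ordinary generating function has denominator 1 + z - 4z^2.
Iterating the recurrence: a_0,…,a_{7} = 3, -2, 14, -22, 78, -166, 478, -1142.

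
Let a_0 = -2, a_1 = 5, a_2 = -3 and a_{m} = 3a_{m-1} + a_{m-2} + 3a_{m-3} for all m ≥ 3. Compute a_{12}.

The ordinary generating function has denominator 1 - 3x - x^2 - 3x^3.
Iterating the recurrence: a_0,…,a_{12} = -2, 5, -3, -10, -18, -73, -267, -928, -3270, -11539, -40671, -143362, -505374.

-505374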